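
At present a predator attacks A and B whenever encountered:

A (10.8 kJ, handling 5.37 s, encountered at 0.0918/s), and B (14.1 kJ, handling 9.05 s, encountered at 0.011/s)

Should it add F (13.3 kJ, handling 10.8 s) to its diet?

Yes

Current rate: (0.0918×10.8 + 0.011×14.1)/(1 + 0.0918×5.37 + 0.011×9.05) = 0.72 kJ/s.
Profitability of F: 13.3/10.8 = 1.231 kJ/s.
1.231 > 0.72, so adding F raises the average — include it.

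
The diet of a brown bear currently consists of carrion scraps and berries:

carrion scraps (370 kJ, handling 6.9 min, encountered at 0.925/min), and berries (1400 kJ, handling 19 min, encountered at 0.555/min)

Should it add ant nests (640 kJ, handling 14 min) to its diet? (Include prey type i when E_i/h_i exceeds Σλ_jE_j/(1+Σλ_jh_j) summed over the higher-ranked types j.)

Intake rate on the current diet: R = (0.925×370 + 0.555×1400) / (1 + 0.925×6.9 + 0.555×19) = 1119/17.93 = 62.43 kJ/min.
Profitability of ant nests: 640/14 = 45.71 kJ/min.
Since 45.71 < R, time spent handling ant nests is better spent searching.

No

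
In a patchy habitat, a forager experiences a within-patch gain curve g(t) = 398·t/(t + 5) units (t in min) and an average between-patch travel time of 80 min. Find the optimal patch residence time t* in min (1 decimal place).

20.0 min

Maximise g(t)/(T+t): set derivative to zero → g'(t)(T+t) = g(t).
g'(t) = 398·5/(t + 5)². Setting 398·5/(t+5)² = 398t/[(t+5)(80+t)] gives 5(80+t) = t(t+5), so t² = 5×80 = 400.
t* = √400 = 20 min.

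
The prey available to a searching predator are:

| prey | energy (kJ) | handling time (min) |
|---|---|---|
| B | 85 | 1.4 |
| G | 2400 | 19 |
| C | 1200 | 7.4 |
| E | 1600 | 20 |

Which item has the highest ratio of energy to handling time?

C

Profitability E/h (kJ/min): B = 85/1.4 = 60.7, G = 2400/19 = 126, C = 1200/7.4 = 162, E = 1600/20 = 80.
Ranked: C > G > E > B.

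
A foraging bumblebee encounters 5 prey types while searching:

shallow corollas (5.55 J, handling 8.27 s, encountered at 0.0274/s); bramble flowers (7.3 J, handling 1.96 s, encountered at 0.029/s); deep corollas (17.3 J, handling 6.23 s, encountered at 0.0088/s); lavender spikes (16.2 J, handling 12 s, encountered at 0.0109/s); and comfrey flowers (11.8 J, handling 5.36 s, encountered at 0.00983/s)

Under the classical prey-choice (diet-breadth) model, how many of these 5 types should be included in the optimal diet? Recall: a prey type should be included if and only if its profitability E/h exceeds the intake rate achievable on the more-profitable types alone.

5

Profitabilities (E/h, J/s): bramble flowers 3.72, deep corollas 2.78, comfrey flowers 2.2, lavender spikes 1.35, shallow corollas 0.671. Add prey in this order while the next type's profitability exceeds the intake rate on those already taken.
Rate on top 1: 0.2003. deep corollas: 2.78 > 0.2003 → include.
Rate on top 2: 0.3274. comfrey flowers: 2.2 > 0.3274 → include.
Rate on top 3: 0.4122. lavender spikes: 1.35 > 0.4122 → include.
Rate on top 4: 0.5069. shallow corollas: 0.671 > 0.5069 → include.
Optimal diet: bramble flowers, deep corollas, comfrey flowers, lavender spikes, shallow corollas — 5 of 5 types.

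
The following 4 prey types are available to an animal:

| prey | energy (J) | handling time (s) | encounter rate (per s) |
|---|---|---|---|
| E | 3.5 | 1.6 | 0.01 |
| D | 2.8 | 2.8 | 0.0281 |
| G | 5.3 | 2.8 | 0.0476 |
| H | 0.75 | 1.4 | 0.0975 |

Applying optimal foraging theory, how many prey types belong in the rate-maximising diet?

E/h in descending order: E 2.19, G 1.89, D 1, H 0.536 J/s. The optimal diet is the largest prefix of this list for which every included type satisfies E_i/h_i > R on the types above it.
Rate on top 1: 0.03445. G: 1.89 > 0.03445 → include.
Rate on top 2: 0.25. D: 1 > 0.25 → include.
Rate on top 3: 0.298. H: 0.536 > 0.298 → include.
Optimal diet: E, G, D, H — 4 of 4 types.

4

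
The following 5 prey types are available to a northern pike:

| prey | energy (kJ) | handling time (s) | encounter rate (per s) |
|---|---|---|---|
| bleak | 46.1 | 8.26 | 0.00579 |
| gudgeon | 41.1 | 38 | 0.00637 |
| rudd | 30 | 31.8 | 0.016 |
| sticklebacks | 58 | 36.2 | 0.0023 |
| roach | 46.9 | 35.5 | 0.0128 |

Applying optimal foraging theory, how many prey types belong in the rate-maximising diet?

Rank by E/h (kJ/s): bleak 5.58, sticklebacks 1.6, roach 1.32, gudgeon 1.08, rudd 0.943. Include each in turn until the next type's E/h falls below the running intake rate.
Rate on top 1: 0.2547. sticklebacks: 1.6 > 0.2547 → include.
Rate on top 2: 0.3539. roach: 1.32 > 0.3539 → include.
Rate on top 3: 0.6311. gudgeon: 1.08 > 0.6311 → include.
Rate on top 4: 0.6908. rudd: 0.943 > 0.6908 → include.
Optimal diet: bleak, sticklebacks, roach, gudgeon, rudd — 5 of 5 types.

5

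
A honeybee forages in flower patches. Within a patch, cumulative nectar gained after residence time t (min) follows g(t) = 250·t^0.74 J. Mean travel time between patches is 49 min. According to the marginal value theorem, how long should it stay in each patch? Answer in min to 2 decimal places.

By the marginal value theorem, leave when the instantaneous gain rate g'(t) equals the habitat-wide average g(t)/(T + t).
g'(t) = 0.74·250·t^-0.26. Setting 0.74·250·t^-0.26 = 250·t^0.74/(49+t) gives 0.74(49+t) = t, so 0.26·t = 0.74×49.
t* = 0.74×49/0.26 = 139.5 min.

139.46 min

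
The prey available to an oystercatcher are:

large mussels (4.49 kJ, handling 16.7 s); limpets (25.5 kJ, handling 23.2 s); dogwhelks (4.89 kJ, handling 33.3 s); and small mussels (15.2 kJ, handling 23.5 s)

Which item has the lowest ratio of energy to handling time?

Profitability E/h (kJ/s): large mussels = 4.49/16.7 = 0.269, limpets = 25.5/23.2 = 1.1, dogwhelks = 4.89/33.3 = 0.147, small mussels = 15.2/23.5 = 0.647.
Ranked: limpets > small mussels > large mussels > dogwhelks.

dogwhelks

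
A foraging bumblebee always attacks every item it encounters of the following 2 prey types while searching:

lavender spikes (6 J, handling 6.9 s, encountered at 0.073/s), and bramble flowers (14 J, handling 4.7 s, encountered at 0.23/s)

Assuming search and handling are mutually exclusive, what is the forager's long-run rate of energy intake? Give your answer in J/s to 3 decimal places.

Energy encountered per unit search time: 0.073×6 + 0.23×14 = 3.658 J/s.
Handling time per unit search time: 0.073×6.9 + 0.23×4.7 = 1.585.
Rate = 3.658/(1 + 1.585) = 1.415 J/s.

1.415 J/s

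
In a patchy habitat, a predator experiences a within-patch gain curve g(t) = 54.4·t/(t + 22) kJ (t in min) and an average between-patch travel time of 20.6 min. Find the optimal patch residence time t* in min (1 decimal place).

21.3 min

Maximise g(t)/(T+t): set derivative to zero → g'(t)(T+t) = g(t).
g'(t) = 54.4·22/(t + 22)². Setting 54.4·22/(t+22)² = 54.4t/[(t+22)(20.6+t)] gives 22(20.6+t) = t(t+22), so t² = 22×20.6 = 453.2.
t* = √453.2 = 21.29 min.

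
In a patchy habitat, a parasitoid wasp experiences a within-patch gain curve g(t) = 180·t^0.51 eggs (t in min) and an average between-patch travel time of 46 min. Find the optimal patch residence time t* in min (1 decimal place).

Maximise g(t)/(T+t): set derivative to zero → g'(t)(T+t) = g(t).
g'(t) = 0.51·180·t^-0.49. Setting 0.51·180·t^-0.49 = 180·t^0.51/(46+t) gives 0.51(46+t) = t, so 0.49·t = 0.51×46.
t* = 0.51×46/0.49 = 47.88 min.

47.9 min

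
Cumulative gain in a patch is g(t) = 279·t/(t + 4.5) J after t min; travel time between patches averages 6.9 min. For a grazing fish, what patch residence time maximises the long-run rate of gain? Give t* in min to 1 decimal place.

5.6 min

Optimal t* satisfies g'(t*) = g(t*)/(T + t*).
g'(t) = 279·4.5/(t + 4.5)². Setting 279·4.5/(t+4.5)² = 279t/[(t+4.5)(6.9+t)] gives 4.5(6.9+t) = t(t+4.5), so t² = 4.5×6.9 = 31.05.
t* = √31.05 = 5.572 min.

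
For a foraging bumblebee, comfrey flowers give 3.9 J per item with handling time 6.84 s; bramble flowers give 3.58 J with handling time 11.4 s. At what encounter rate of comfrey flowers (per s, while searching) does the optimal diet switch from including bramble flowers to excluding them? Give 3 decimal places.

The zero-one rule: include bramble flowers iff E₂/h₂ > λE₁/(1+λh₁). Equality gives the switch point.
λE₁h₂ = E₂ + λE₂h₁ ⇒ λ = E₂/(E₁h₂ − E₂h₁) = 3.58/(44.46 − 24.49) = 0.1792 per s.

0.179 per s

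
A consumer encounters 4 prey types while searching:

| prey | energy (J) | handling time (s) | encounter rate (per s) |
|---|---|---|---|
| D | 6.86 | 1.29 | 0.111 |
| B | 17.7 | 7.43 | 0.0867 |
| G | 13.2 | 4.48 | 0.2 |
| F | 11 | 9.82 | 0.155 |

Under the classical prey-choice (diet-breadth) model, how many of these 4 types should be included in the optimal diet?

3

E/h in descending order: D 5.32, G 2.95, B 2.38, F 1.12 J/s. The optimal diet is the largest prefix of this list for which every included type satisfies E_i/h_i > R on the types above it.
Rate on top 1: 0.6661. G: 2.95 > 0.6661 → include.
Rate on top 2: 1.668. B: 2.38 > 1.668 → include.
Rate on top 3: 1.839. F: 1.12 < 1.839 → exclude; stop.
Optimal diet: D, G, B — 3 of 4 types.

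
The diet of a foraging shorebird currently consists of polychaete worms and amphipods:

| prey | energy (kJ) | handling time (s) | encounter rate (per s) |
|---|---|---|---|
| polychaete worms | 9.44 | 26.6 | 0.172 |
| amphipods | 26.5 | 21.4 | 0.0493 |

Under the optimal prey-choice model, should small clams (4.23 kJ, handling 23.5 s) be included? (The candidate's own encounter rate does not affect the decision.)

No

Current rate: (0.172×9.44 + 0.0493×26.5)/(1 + 0.172×26.6 + 0.0493×21.4) = 0.4419 kJ/s.
small clams: E/h = 4.23/23.5 = 0.18 kJ/s.
0.18 < 0.4419, so adding small clams would lower the average — exclude it.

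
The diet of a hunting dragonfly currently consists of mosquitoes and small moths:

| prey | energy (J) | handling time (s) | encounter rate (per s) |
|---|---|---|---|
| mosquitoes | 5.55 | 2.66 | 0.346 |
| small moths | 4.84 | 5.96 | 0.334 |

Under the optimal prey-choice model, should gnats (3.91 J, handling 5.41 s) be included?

No

Intake rate on the current diet: R = (0.346×5.55 + 0.334×4.84) / (1 + 0.346×2.66 + 0.334×5.96) = 3.537/3.911 = 0.9043 J/s.
Profitability of gnats: 3.91/5.41 = 0.7227 J/s.
Since 0.7227 < R, time spent handling gnats is better spent searching.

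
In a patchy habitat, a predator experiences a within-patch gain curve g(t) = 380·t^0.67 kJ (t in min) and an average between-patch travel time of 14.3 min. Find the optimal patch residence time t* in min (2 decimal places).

Maximise g(t)/(T+t): set derivative to zero → g'(t)(T+t) = g(t).
g'(t) = 0.67·380·t^-0.33. Setting 0.67·380·t^-0.33 = 380·t^0.67/(14.3+t) gives 0.67(14.3+t) = t, so 0.33·t = 0.67×14.3.
t* = 0.67×14.3/0.33 = 29.03 min.

29.03 min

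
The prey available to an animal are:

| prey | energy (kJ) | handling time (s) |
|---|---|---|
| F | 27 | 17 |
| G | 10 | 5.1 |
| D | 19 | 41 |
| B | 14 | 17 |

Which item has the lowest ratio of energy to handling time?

D

In descending order of E/h:
G: 10/5.1 = 1.96 kJ/s
F: 27/17 = 1.59 kJ/s
B: 14/17 = 0.824 kJ/s
D: 19/41 = 0.463 kJ/s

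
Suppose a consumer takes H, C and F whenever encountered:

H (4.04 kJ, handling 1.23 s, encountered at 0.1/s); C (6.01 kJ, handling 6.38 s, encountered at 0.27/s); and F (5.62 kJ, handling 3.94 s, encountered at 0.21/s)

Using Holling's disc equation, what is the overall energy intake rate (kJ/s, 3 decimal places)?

R = Σλ_iE_i / (1 + Σλ_ih_i)
Numerator: 0.1×4.04 + 0.27×6.01 + 0.21×5.62 = 3.207
Denominator: 1 + 0.1×1.23 + 0.27×6.38 + 0.21×3.94 = 3.673
R = 3.207/3.673 = 0.8731 kJ/s

0.873 kJ/s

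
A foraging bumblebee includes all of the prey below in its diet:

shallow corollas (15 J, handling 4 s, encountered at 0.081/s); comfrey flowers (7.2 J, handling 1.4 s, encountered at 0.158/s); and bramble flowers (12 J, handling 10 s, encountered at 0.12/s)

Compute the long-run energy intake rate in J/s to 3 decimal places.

1.382 J/s

R = Σλ_iE_i / (1 + Σλ_ih_i)
Numerator: 0.081×15 + 0.158×7.2 + 0.12×12 = 3.793
Denominator: 1 + 0.081×4 + 0.158×1.4 + 0.12×10 = 2.745
R = 3.793/2.745 = 1.382 J/s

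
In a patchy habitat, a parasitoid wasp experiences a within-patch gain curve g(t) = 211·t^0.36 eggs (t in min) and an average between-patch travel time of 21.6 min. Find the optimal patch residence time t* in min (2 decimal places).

12.15 min

Optimal t* satisfies g'(t*) = g(t*)/(T + t*).
g'(t) = 0.36·211·t^-0.64. Setting 0.36·211·t^-0.64 = 211·t^0.36/(21.6+t) gives 0.36(21.6+t) = t, so 0.64·t = 0.36×21.6.
t* = 0.36×21.6/0.64 = 12.15 min.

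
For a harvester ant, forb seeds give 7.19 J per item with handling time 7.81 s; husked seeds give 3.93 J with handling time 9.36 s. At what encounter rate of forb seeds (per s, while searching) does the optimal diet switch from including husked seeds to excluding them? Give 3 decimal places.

0.107 per s

At the threshold, the rate on forb seeds alone equals the profitability of husked seeds: λ·7.19/(1 + λ·7.81) = 3.93/9.36 = 0.4199.
Rearranging, λ(7.19 − 0.4199×7.81) = 0.4199, so λ = 0.4199/3.911 = 0.1074 per s.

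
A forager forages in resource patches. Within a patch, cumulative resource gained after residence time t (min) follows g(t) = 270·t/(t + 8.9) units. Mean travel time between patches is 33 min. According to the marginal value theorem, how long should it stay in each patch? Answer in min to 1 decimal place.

Optimal t* satisfies g'(t*) = g(t*)/(T + t*).
g'(t) = 270·8.9/(t + 8.9)². Setting 270·8.9/(t+8.9)² = 270t/[(t+8.9)(33+t)] gives 8.9(33+t) = t(t+8.9), so t² = 8.9×33 = 293.7.
t* = √293.7 = 17.14 min.

17.1 min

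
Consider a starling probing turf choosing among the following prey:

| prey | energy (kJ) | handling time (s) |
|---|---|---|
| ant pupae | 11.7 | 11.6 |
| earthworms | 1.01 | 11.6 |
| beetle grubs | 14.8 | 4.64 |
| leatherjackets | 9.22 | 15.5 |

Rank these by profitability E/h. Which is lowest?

Profitability E/h (kJ/s): ant pupae = 11.7/11.6 = 1.01, earthworms = 1.01/11.6 = 0.0871, beetle grubs = 14.8/4.64 = 3.19, leatherjackets = 9.22/15.5 = 0.595.
Ranked: beetle grubs > ant pupae > leatherjackets > earthworms.

earthworms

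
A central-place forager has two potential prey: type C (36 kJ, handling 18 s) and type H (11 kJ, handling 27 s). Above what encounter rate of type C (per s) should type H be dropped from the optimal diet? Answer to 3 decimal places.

Drop type H once their profitability E₂/h₂ falls below the rate achievable on type C alone: E₂/h₂ = λE₁/(1 + λh₁).
Solve for λ: λE₁h₂ = E₂(1 + λh₁) → λ(E₁h₂ − E₂h₁) = E₂ → λ = E₂/(E₁h₂ − E₂h₁).
λ = 11/(36×27 − 11×18) = 11/774 = 0.01421 per s.

0.014 per s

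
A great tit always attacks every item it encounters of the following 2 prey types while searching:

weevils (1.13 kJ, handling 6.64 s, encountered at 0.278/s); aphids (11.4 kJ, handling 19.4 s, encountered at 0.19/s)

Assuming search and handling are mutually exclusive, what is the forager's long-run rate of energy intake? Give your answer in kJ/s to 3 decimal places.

R = (0.278×1.13 + 0.19×11.4) / (1 + 0.278×6.64 + 0.19×19.4) = 2.48/6.532 = 0.3797 kJ/s.

0.380 kJ/s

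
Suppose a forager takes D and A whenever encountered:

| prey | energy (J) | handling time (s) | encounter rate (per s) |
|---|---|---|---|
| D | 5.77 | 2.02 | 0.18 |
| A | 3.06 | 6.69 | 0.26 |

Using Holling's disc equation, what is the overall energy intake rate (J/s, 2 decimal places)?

Energy encountered per unit search time: 0.18×5.77 + 0.26×3.06 = 1.834 J/s.
Handling time per unit search time: 0.18×2.02 + 0.26×6.69 = 2.103.
Rate = 1.834/(1 + 2.103) = 0.5911 J/s.

0.59 J/s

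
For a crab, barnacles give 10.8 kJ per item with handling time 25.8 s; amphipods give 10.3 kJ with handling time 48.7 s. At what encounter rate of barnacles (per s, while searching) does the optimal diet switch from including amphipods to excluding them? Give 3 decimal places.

At the threshold, the rate on barnacles alone equals the profitability of amphipods: λ·10.8/(1 + λ·25.8) = 10.3/48.7 = 0.2115.
Rearranging, λ(10.8 − 0.2115×25.8) = 0.2115, so λ = 0.2115/5.343 = 0.03958 per s.

0.040 per s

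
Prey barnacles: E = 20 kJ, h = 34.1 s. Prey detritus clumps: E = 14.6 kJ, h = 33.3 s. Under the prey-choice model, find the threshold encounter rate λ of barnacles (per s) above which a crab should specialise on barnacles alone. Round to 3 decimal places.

0.087 per s

The zero-one rule: include detritus clumps iff E₂/h₂ > λE₁/(1+λh₁). Equality gives the switch point.
λE₁h₂ = E₂ + λE₂h₁ ⇒ λ = E₂/(E₁h₂ − E₂h₁) = 14.6/(666 − 497.9) = 0.08683 per s.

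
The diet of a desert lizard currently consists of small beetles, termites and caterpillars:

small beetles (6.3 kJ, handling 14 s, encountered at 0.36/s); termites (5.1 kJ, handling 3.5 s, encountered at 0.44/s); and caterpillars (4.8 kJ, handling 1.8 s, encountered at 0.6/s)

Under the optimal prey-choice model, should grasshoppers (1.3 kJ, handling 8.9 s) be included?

No

Current rate: (0.36×6.3 + 0.44×5.1 + 0.6×4.8)/(1 + 0.36×14 + 0.44×3.5 + 0.6×1.8) = 0.8536 kJ/s.
Profitability of grasshoppers: 1.3/8.9 = 0.1461 kJ/s.
Since 0.1461 < R, time spent handling grasshoppers is better spent searching.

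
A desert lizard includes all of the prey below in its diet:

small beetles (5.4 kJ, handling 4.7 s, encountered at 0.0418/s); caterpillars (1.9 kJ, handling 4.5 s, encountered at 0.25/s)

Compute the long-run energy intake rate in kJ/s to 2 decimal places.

R = (0.0418×5.4 + 0.25×1.9) / (1 + 0.0418×4.7 + 0.25×4.5) = 0.7007/2.321 = 0.3018 kJ/s.

0.30 kJ/s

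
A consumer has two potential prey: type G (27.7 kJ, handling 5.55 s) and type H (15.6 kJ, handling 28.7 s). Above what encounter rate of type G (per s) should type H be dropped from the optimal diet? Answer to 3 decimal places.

The zero-one rule: include type H iff E₂/h₂ > λE₁/(1+λh₁). Equality gives the switch point.
λE₁h₂ = E₂ + λE₂h₁ ⇒ λ = E₂/(E₁h₂ − E₂h₁) = 15.6/(795 − 86.58) = 0.02202 per s.

0.022 per s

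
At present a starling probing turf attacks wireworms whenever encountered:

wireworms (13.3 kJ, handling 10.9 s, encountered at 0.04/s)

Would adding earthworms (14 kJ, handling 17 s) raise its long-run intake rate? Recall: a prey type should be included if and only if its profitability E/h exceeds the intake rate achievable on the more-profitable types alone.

Current rate: (0.04×13.3)/(1 + 0.04×10.9) = 0.3705 kJ/s.
earthworms: E/h = 14/17 = 0.8235 kJ/s.
Since 0.8235 > R, including earthworms increases the long-run rate.

Yes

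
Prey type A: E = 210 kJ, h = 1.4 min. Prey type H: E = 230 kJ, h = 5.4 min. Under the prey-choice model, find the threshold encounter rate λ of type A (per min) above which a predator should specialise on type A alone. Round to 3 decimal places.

0.283 per min

At the threshold, the rate on type A alone equals the profitability of type H: λ·210/(1 + λ·1.4) = 230/5.4 = 42.59.
Rearranging, λ(210 − 42.59×1.4) = 42.59, so λ = 42.59/150.4 = 0.2833 per min.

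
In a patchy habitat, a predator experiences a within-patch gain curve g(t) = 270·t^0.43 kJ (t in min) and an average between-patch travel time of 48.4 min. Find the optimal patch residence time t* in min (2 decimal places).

Optimal t* satisfies g'(t*) = g(t*)/(T + t*).
g'(t) = 0.43·270·t^-0.57. Setting 0.43·270·t^-0.57 = 270·t^0.43/(48.4+t) gives 0.43(48.4+t) = t, so 0.57·t = 0.43×48.4.
t* = 0.43×48.4/0.57 = 36.51 min.

36.51 min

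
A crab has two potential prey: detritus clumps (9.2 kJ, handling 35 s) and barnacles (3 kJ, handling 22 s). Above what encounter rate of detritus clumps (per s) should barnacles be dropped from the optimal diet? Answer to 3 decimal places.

0.031 per s

The zero-one rule: include barnacles iff E₂/h₂ > λE₁/(1+λh₁). Equality gives the switch point.
λE₁h₂ = E₂ + λE₂h₁ ⇒ λ = E₂/(E₁h₂ − E₂h₁) = 3/(202.4 − 105) = 0.0308 per s.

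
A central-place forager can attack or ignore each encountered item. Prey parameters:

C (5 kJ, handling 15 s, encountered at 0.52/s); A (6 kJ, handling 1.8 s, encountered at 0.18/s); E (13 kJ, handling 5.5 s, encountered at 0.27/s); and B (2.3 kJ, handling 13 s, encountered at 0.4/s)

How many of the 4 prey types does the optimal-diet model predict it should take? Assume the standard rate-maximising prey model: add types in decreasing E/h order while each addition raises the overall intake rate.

2

E/h in descending order: A 3.33, E 2.36, C 0.333, B 0.177 kJ/s. The optimal diet is the largest prefix of this list for which every included type satisfies E_i/h_i > R on the types above it.
Rate on top 1: 0.8157. E: 2.36 > 0.8157 → include.
Rate on top 2: 1.634. C: 0.333 < 1.634 → exclude; stop.
Optimal diet: A, E — 2 of 4 types.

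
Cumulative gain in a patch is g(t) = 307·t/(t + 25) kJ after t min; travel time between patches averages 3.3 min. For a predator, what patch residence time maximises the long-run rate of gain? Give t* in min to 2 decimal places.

Maximise g(t)/(T+t): set derivative to zero → g'(t)(T+t) = g(t).
g'(t) = 307·25/(t + 25)². Setting 307·25/(t+25)² = 307t/[(t+25)(3.3+t)] gives 25(3.3+t) = t(t+25), so t² = 25×3.3 = 82.5.
t* = √82.5 = 9.083 min.

9.08 min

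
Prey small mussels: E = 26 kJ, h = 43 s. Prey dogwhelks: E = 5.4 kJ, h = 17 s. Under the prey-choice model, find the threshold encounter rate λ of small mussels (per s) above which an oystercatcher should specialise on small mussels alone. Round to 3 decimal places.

0.026 per s

The zero-one rule: include dogwhelks iff E₂/h₂ > λE₁/(1+λh₁). Equality gives the switch point.
λE₁h₂ = E₂ + λE₂h₁ ⇒ λ = E₂/(E₁h₂ − E₂h₁) = 5.4/(442 − 232.2) = 0.02574 per s.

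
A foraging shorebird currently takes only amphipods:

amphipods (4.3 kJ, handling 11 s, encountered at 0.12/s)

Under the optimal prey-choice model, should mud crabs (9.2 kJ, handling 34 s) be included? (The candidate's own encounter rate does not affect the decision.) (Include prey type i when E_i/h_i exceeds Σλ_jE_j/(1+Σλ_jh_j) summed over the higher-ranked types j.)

Intake rate on the current diet: R = (0.12×4.3) / (1 + 0.12×11) = 0.516/2.32 = 0.2224 kJ/s.
Profitability of mud crabs: 9.2/34 = 0.2706 kJ/s.
Since 0.2706 > R, including mud crabs increases the long-run rate.

Yes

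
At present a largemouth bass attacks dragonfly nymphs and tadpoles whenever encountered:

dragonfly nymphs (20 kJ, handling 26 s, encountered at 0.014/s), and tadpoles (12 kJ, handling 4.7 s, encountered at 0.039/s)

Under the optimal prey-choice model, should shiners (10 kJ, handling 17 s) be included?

Yes

Current rate: (0.014×20 + 0.039×12)/(1 + 0.014×26 + 0.039×4.7) = 0.4834 kJ/s.
shiners: E/h = 10/17 = 0.5882 kJ/s.
0.5882 > 0.4834, so adding shiners raises the average — include it.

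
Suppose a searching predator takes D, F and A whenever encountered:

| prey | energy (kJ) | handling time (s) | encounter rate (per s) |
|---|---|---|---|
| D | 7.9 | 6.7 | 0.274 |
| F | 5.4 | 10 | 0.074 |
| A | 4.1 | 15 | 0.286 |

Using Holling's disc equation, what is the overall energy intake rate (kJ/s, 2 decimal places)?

R = (0.274×7.9 + 0.074×5.4 + 0.286×4.1) / (1 + 0.274×6.7 + 0.074×10 + 0.286×15) = 3.737/7.866 = 0.4751 kJ/s.

0.48 kJ/s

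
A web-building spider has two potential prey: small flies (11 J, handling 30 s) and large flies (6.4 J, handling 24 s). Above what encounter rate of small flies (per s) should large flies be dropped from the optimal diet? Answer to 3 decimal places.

0.089 per s

The zero-one rule: include large flies iff E₂/h₂ > λE₁/(1+λh₁). Equality gives the switch point.
λE₁h₂ = E₂ + λE₂h₁ ⇒ λ = E₂/(E₁h₂ − E₂h₁) = 6.4/(264 − 192) = 0.08889 per s.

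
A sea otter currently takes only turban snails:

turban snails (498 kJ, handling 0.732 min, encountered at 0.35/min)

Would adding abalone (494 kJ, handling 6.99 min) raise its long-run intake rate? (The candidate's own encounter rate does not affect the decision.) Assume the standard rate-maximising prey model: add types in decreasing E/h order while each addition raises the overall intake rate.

Intake rate on the current diet: R = (0.35×498) / (1 + 0.35×0.732) = 174.3/1.256 = 138.8 kJ/min.
Profitability of abalone: 494/6.99 = 70.67 kJ/min.
Since 70.67 < R, time spent handling abalone is better spent searching.

No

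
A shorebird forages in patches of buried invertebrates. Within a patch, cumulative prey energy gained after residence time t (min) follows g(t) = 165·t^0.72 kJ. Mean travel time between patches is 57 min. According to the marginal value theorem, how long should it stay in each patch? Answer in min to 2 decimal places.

146.57 min

Maximise g(t)/(T+t): set derivative to zero → g'(t)(T+t) = g(t).
g'(t) = 0.72·165·t^-0.28. Setting 0.72·165·t^-0.28 = 165·t^0.72/(57+t) gives 0.72(57+t) = t, so 0.28·t = 0.72×57.
t* = 0.72×57/0.28 = 146.6 min.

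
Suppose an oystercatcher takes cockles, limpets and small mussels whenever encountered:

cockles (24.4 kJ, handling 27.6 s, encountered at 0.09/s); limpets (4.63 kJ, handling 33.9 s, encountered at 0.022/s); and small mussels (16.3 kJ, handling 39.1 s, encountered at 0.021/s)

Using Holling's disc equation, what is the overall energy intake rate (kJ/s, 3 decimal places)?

0.523 kJ/s

Energy encountered per unit search time: 0.09×24.4 + 0.022×4.63 + 0.021×16.3 = 2.64 kJ/s.
Handling time per unit search time: 0.09×27.6 + 0.022×33.9 + 0.021×39.1 = 4.051.
Rate = 2.64/(1 + 4.051) = 0.5227 kJ/s.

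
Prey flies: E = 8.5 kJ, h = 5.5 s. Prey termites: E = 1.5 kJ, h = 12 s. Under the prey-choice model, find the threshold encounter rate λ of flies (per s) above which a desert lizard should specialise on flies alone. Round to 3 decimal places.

0.016 per s

The zero-one rule: include termites iff E₂/h₂ > λE₁/(1+λh₁). Equality gives the switch point.
λE₁h₂ = E₂ + λE₂h₁ ⇒ λ = E₂/(E₁h₂ − E₂h₁) = 1.5/(102 − 8.25) = 0.016 per s.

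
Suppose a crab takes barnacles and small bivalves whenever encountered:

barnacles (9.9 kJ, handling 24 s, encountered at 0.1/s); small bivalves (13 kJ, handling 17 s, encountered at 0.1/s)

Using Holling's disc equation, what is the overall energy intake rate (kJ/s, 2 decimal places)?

Energy encountered per unit search time: 0.1×9.9 + 0.1×13 = 2.29 kJ/s.
Handling time per unit search time: 0.1×24 + 0.1×17 = 4.1.
Rate = 2.29/(1 + 4.1) = 0.449 kJ/s.

0.45 kJ/s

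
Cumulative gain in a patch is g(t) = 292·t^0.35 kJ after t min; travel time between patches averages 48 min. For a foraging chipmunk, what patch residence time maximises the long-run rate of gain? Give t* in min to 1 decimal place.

25.8 min

Maximise g(t)/(T+t): set derivative to zero → g'(t)(T+t) = g(t).
g'(t) = 0.35·292·t^-0.65. Setting 0.35·292·t^-0.65 = 292·t^0.35/(48+t) gives 0.35(48+t) = t, so 0.65·t = 0.35×48.
t* = 0.35×48/0.65 = 25.85 min.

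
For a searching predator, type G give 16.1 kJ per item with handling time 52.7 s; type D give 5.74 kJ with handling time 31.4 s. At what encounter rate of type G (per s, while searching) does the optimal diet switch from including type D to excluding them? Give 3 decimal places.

The zero-one rule: include type D iff E₂/h₂ > λE₁/(1+λh₁). Equality gives the switch point.
λE₁h₂ = E₂ + λE₂h₁ ⇒ λ = E₂/(E₁h₂ − E₂h₁) = 5.74/(505.5 − 302.5) = 0.02827 per s.

0.028 per s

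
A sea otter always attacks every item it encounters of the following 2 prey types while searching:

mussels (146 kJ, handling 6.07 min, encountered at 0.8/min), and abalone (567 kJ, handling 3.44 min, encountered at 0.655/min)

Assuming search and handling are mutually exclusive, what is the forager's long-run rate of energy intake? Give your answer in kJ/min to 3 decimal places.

60.201 kJ/min

R = Σλ_iE_i / (1 + Σλ_ih_i)
Numerator: 0.8×146 + 0.655×567 = 488.2
Denominator: 1 + 0.8×6.07 + 0.655×3.44 = 8.109
R = 488.2/8.109 = 60.2 kJ/min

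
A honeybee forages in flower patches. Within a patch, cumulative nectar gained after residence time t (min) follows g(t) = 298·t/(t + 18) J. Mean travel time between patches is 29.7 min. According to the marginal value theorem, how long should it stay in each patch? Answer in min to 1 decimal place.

23.1 min

Optimal t* satisfies g'(t*) = g(t*)/(T + t*).
g'(t) = 298·18/(t + 18)². Setting 298·18/(t+18)² = 298t/[(t+18)(29.7+t)] gives 18(29.7+t) = t(t+18), so t² = 18×29.7 = 534.6.
t* = √534.6 = 23.12 min.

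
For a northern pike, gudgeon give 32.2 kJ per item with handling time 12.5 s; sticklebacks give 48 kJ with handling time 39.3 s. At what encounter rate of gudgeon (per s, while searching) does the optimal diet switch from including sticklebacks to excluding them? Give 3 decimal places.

0.072 per s

At the threshold, the rate on gudgeon alone equals the profitability of sticklebacks: λ·32.2/(1 + λ·12.5) = 48/39.3 = 1.221.
Rearranging, λ(32.2 − 1.221×12.5) = 1.221, so λ = 1.221/16.93 = 0.07213 per s.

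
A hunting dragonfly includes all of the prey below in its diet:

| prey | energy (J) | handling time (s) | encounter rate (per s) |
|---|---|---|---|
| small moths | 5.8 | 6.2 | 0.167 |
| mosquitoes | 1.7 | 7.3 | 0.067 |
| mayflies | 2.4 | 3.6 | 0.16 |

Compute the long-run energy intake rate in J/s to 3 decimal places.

Energy encountered per unit search time: 0.167×5.8 + 0.067×1.7 + 0.16×2.4 = 1.466 J/s.
Handling time per unit search time: 0.167×6.2 + 0.067×7.3 + 0.16×3.6 = 2.101.
Rate = 1.466/(1 + 2.101) = 0.473 J/s.

0.473 J/s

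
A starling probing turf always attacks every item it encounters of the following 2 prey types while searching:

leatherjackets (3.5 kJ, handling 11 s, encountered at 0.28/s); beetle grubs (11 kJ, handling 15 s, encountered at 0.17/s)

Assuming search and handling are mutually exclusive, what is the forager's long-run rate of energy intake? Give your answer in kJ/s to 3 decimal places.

0.430 kJ/s

R = Σλ_iE_i / (1 + Σλ_ih_i)
Numerator: 0.28×3.5 + 0.17×11 = 2.85
Denominator: 1 + 0.28×11 + 0.17×15 = 6.63
R = 2.85/6.63 = 0.4299 kJ/s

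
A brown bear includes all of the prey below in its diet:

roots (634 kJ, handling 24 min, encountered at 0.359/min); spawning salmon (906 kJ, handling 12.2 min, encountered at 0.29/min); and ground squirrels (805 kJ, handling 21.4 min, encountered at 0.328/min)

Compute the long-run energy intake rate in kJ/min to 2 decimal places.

37.40 kJ/min

Energy encountered per unit search time: 0.359×634 + 0.29×906 + 0.328×805 = 754.4 kJ/min.
Handling time per unit search time: 0.359×24 + 0.29×12.2 + 0.328×21.4 = 19.17.
Rate = 754.4/(1 + 19.17) = 37.4 kJ/min.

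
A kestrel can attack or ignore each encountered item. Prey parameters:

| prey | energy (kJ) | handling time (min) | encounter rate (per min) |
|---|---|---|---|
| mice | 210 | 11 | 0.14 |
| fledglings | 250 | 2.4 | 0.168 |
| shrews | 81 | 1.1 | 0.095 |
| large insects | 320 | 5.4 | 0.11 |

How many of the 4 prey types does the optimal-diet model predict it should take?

Rank by E/h (kJ/min): fledglings 104, shrews 73.6, large insects 59.3, mice 19.1. Include each in turn until the next type's E/h falls below the running intake rate.
Rate on top 1: 29.93. shrews: 73.6 > 29.93 → include.
Rate on top 2: 32.96. large insects: 59.3 > 32.96 → include.
Rate on top 3: 40.39. mice: 19.1 < 40.39 → exclude; stop.
Optimal diet: fledglings, shrews, large insects — 3 of 4 types.

3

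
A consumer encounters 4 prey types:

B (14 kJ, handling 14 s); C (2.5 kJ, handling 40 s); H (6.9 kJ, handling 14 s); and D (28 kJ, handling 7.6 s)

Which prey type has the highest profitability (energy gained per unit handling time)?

In descending order of E/h:
D: 28/7.6 = 3.68 kJ/s
B: 14/14 = 1 kJ/s
H: 6.9/14 = 0.493 kJ/s
C: 2.5/40 = 0.0625 kJ/s

D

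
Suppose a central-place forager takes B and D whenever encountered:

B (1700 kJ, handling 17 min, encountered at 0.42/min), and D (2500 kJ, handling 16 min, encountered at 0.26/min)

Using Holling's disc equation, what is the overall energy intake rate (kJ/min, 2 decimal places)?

R = Σλ_iE_i / (1 + Σλ_ih_i)
Numerator: 0.42×1700 + 0.26×2500 = 1364
Denominator: 1 + 0.42×17 + 0.26×16 = 12.3
R = 1364/12.3 = 110.9 kJ/min

110.89 kJ/min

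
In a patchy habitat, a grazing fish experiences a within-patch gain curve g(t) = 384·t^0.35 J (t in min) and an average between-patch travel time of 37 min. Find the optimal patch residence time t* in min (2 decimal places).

Maximise g(t)/(T+t): set derivative to zero → g'(t)(T+t) = g(t).
g'(t) = 0.35·384·t^-0.65. Setting 0.35·384·t^-0.65 = 384·t^0.35/(37+t) gives 0.35(37+t) = t, so 0.65·t = 0.35×37.
t* = 0.35×37/0.65 = 19.92 min.

19.92 min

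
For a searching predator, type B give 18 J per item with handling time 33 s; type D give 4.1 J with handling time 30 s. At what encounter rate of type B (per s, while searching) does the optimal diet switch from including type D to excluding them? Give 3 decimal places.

0.010 per s

Drop type D once their profitability E₂/h₂ falls below the rate achievable on type B alone: E₂/h₂ = λE₁/(1 + λh₁).
Solve for λ: λE₁h₂ = E₂(1 + λh₁) → λ(E₁h₂ − E₂h₁) = E₂ → λ = E₂/(E₁h₂ − E₂h₁).
λ = 4.1/(18×30 − 4.1×33) = 4.1/404.7 = 0.01013 per s.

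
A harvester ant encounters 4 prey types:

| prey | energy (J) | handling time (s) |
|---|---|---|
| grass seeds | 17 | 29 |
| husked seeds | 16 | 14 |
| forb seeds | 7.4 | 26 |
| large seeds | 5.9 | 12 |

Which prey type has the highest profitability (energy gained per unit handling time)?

husked seeds

In descending order of E/h:
husked seeds: 16/14 = 1.14 J/s
grass seeds: 17/29 = 0.586 J/s
large seeds: 5.9/12 = 0.492 J/s
forb seeds: 7.4/26 = 0.285 J/s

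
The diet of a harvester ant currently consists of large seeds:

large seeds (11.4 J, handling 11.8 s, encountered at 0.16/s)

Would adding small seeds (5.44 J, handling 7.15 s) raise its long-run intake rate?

Yes

On large seeds alone, R = ΣλE/(1+Σλh) = 1.824/2.888 = 0.6316 J/s.
small seeds: E/h = 5.44/7.15 = 0.7608 J/s.
Since 0.7608 > R, including small seeds increases the long-run rate.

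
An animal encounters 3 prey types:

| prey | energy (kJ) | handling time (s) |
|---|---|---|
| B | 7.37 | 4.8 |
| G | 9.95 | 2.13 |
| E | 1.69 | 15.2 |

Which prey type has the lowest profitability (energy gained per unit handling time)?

In descending order of E/h:
G: 9.95/2.13 = 4.67 kJ/s
B: 7.37/4.8 = 1.54 kJ/s
E: 1.69/15.2 = 0.111 kJ/s

E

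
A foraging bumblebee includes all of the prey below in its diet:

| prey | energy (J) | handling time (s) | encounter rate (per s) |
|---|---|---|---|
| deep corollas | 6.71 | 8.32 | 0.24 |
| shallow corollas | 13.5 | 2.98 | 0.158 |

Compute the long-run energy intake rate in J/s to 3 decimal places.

1.080 J/s

R = Σλ_iE_i / (1 + Σλ_ih_i)
Numerator: 0.24×6.71 + 0.158×13.5 = 3.743
Denominator: 1 + 0.24×8.32 + 0.158×2.98 = 3.468
R = 3.743/3.468 = 1.08 J/s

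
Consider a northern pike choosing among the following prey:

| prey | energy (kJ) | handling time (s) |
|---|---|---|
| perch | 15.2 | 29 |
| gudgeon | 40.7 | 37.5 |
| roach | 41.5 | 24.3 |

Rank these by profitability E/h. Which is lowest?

Profitability E/h (kJ/s): perch = 15.2/29 = 0.524, gudgeon = 40.7/37.5 = 1.09, roach = 41.5/24.3 = 1.71.
Ranked: roach > gudgeon > perch.

perch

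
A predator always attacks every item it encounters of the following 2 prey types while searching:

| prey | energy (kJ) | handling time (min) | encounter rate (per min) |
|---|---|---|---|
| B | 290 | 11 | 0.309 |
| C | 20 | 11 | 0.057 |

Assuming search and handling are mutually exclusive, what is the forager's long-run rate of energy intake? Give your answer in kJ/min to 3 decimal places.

Energy encountered per unit search time: 0.309×290 + 0.057×20 = 90.75 kJ/min.
Handling time per unit search time: 0.309×11 + 0.057×11 = 4.026.
Rate = 90.75/(1 + 4.026) = 18.06 kJ/min.

18.056 kJ/min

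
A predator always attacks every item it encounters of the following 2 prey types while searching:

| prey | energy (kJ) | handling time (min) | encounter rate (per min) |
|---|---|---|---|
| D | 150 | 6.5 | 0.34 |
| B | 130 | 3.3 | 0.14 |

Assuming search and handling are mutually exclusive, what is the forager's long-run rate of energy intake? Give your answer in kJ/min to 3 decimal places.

Energy encountered per unit search time: 0.34×150 + 0.14×130 = 69.2 kJ/min.
Handling time per unit search time: 0.34×6.5 + 0.14×3.3 = 2.672.
Rate = 69.2/(1 + 2.672) = 18.85 kJ/min.

18.845 kJ/min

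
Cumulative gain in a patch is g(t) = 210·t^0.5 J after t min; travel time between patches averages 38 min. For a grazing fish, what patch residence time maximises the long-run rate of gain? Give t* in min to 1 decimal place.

Maximise g(t)/(T+t): set derivative to zero → g'(t)(T+t) = g(t).
g'(t) = 0.5·210·t^-0.5. Setting 0.5·210·t^-0.5 = 210·t^0.5/(38+t) gives 0.5(38+t) = t, so 0.50·t = 0.5×38.
t* = 0.5×38/0.50 = 38 min.

38.0 min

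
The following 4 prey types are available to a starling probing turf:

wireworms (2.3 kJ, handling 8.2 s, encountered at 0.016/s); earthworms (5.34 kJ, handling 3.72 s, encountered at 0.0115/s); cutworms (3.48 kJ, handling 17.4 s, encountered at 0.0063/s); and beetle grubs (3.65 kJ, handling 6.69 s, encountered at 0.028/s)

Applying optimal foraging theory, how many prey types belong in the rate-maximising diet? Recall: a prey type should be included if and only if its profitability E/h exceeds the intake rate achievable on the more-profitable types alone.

4

Rank by E/h (kJ/s): earthworms 1.44, beetle grubs 0.546, wireworms 0.28, cutworms 0.2. Include each in turn until the next type's E/h falls below the running intake rate.
Rate on top 1: 0.05889. beetle grubs: 0.546 > 0.05889 → include.
Rate on top 2: 0.133. wireworms: 0.28 > 0.133 → include.
Rate on top 3: 0.1472. cutworms: 0.2 > 0.1472 → include.
Optimal diet: earthworms, beetle grubs, wireworms, cutworms — 4 of 4 types.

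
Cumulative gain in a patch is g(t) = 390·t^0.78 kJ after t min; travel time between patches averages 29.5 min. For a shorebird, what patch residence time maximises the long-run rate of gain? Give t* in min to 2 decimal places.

Maximise g(t)/(T+t): set derivative to zero → g'(t)(T+t) = g(t).
g'(t) = 0.78·390·t^-0.22. Setting 0.78·390·t^-0.22 = 390·t^0.78/(29.5+t) gives 0.78(29.5+t) = t, so 0.22·t = 0.78×29.5.
t* = 0.78×29.5/0.22 = 104.6 min.

104.59 min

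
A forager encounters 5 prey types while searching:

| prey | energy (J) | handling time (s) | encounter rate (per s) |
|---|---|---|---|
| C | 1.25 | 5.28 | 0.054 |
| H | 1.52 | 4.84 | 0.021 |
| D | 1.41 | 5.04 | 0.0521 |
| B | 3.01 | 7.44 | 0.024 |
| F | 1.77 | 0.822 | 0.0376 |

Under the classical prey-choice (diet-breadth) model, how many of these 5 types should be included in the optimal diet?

Profitabilities (E/h, J/s): F 2.15, B 0.405, H 0.314, D 0.28, C 0.237. Add prey in this order while the next type's profitability exceeds the intake rate on those already taken.
Rate on top 1: 0.06456. B: 0.405 > 0.06456 → include.
Rate on top 2: 0.1148. H: 0.314 > 0.1148 → include.
Rate on top 3: 0.1302. D: 0.28 > 0.1302 → include.
Rate on top 4: 0.1552. C: 0.237 > 0.1552 → include.
Optimal diet: F, B, H, D, C — 5 of 5 types.

5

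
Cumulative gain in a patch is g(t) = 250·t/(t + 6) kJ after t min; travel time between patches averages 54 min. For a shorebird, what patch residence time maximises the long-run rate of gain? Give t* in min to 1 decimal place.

Optimal t* satisfies g'(t*) = g(t*)/(T + t*).
g'(t) = 250·6/(t + 6)². Setting 250·6/(t+6)² = 250t/[(t+6)(54+t)] gives 6(54+t) = t(t+6), so t² = 6×54 = 324.
t* = √324 = 18 min.

18.0 min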